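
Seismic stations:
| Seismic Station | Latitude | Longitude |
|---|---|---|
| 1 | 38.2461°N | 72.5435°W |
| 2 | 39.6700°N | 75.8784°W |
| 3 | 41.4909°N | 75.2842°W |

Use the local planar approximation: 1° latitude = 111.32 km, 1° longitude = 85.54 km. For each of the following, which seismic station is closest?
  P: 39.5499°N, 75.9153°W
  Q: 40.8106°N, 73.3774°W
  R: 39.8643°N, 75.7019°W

P→2; Q→3; R→2

P at 39.5499°N, 75.9153°W:
  1: 322.8833 km
  2: 13.7371 km
  3: 222.7139 km
  → nearest: 2 (13.7371 km)
Q at 40.8106°N, 73.3774°W:
  1: 294.2569 km
  2: 248.7774 km
  3: 179.8313 km
  → nearest: 3 (179.8313 km)
R at 39.8643°N, 75.7019°W:
  1: 324.7172 km
  2: 26.3776 km
  3: 184.5646 km
  → nearest: 2 (26.3776 km)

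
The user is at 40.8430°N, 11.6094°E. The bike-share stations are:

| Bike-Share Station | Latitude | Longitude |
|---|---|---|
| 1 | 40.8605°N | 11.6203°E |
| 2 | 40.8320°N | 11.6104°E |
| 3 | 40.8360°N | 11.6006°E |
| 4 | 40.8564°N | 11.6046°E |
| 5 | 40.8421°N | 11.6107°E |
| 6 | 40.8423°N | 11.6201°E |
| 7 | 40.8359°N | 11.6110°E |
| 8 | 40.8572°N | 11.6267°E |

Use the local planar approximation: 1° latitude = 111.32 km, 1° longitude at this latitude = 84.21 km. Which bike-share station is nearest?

Distances from 40.8430°N, 11.6094°E:
1: 2.1535 km
2: 1.2274 km
3: 1.0753 km
4: 1.5455 km
5: 0.1484 km
6: 0.9044 km
7: 0.8018 km
8: 2.1497 km
Minimum: 5 at 0.1484 km.

5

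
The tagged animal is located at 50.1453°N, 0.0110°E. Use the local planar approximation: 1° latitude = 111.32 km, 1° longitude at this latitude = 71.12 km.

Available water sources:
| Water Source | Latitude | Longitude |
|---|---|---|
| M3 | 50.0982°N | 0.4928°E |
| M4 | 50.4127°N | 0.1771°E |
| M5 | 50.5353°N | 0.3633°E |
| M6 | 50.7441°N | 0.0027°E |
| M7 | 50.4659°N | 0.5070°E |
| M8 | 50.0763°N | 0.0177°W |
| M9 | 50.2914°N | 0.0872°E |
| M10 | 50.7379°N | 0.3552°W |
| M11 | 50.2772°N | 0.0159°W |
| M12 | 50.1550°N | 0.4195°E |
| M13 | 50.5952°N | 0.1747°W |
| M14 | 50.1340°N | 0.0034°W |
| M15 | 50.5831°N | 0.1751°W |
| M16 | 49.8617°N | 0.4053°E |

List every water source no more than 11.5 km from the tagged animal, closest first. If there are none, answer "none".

M14, M8

Distances from 50.1453°N, 0.0110°E:
M3: √((-0.0471·111.32)² + (0.4818·71.12)²) = √(27.490853 + 1174.132440) = 34.6644 km
M4: √((0.2674·111.32)² + (0.1661·71.12)²) = √(886.072384 + 139.547725) = 32.0253 km
M5: √((0.3900·111.32)² + (0.3523·71.12)²) = √(1884.844859 + 627.781889) = 50.1261 km
M6: √((0.5988·111.32)² + (-0.0083·71.12)²) = √(4443.344424 + 0.348449) = 66.6610 km
M7: √((0.3206·111.32)² + (0.4960·71.12)²) = √(1273.718426 + 1244.362311) = 50.1805 km
M8: √((-0.0690·111.32)² + (-0.0287·71.12)²) = √(58.998990 + 4.166269) = 7.9477 km
M9: √((0.1461·111.32)² + (0.0762·71.12)²) = √(264.512882 + 29.369289) = 17.1430 km
M10: √((0.5926·111.32)² + (-0.3662·71.12)²) = √(4351.807633 + 678.297437) = 70.9232 km
M11: √((0.1319·111.32)² + (-0.0269·71.12)²) = √(215.593661 + 3.660059) = 14.8072 km
M12: √((0.0097·111.32)² + (0.4085·71.12)²) = √(1.165977 + 844.048918) = 29.0726 km
M13: √((0.4499·111.32)² + (-0.1857·71.12)²) = √(2508.293667 + 174.424426) = 51.7950 km
M14: √((-0.0113·111.32)² + (-0.0144·71.12)²) = √(1.582353 + 1.048838) = 1.6221 km
M15: √((0.4378·111.32)² + (-0.1861·71.12)²) = √(2375.187559 + 175.176660) = 50.5011 km
M16: √((-0.2836·111.32)² + (0.3943·71.12)²) = √(996.687125 + 786.388312) = 42.2265 km
Threshold 11.5 km: M14 (1.6221 km), M8 (7.9477 km) are within range.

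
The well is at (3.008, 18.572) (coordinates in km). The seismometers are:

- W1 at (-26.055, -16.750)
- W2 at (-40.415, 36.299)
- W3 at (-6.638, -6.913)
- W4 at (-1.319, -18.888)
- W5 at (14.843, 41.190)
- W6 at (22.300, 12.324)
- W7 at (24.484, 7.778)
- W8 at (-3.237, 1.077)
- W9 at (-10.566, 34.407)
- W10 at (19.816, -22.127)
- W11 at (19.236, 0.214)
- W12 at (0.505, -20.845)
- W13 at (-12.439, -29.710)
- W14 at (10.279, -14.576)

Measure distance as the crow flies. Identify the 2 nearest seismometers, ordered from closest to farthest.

Distances from (3.008, 18.572):
W1: √((-29.063)² + (-35.322)²) = √(844.65797 + 1247.64368) = 45.742 km
W2: √((-43.423)² + (17.727)²) = √(1885.55693 + 314.24653) = 46.902 km
W3: √((-9.646)² + (-25.485)²) = √(93.04532 + 649.48523) = 27.249 km
W4: √((-4.327)² + (-37.460)²) = √(18.72293 + 1403.25160) = 37.709 km
W5: √((11.835)² + (22.618)²) = √(140.06723 + 511.57392) = 25.527 km
W6: √((19.292)² + (-6.248)²) = √(372.18126 + 39.03750) = 20.279 km
W7: √((21.476)² + (-10.794)²) = √(461.21858 + 116.51044) = 24.036 km
W8: √((-6.245)² + (-17.495)²) = √(39.00003 + 306.07502) = 18.576 km
W9: √((-13.574)² + (15.835)²) = √(184.25348 + 250.74722) = 20.857 km
W10: √((16.808)² + (-40.699)²) = √(282.50886 + 1656.40860) = 44.033 km
W11: √((16.228)² + (-18.358)²) = √(263.34798 + 337.01616) = 24.502 km
W12: √((-2.503)² + (-39.417)²) = √(6.26501 + 1553.69989) = 39.496 km
W13: √((-15.447)² + (-48.282)²) = √(238.60981 + 2331.15152) = 50.693 km
W14: √((7.271)² + (-33.148)²) = √(52.86744 + 1098.78990) = 33.936 km
Sorted: W8 (18.576 km) < W6 (20.279 km) < W9 (20.857 km) < W7 (24.036 km) < …

W8, W6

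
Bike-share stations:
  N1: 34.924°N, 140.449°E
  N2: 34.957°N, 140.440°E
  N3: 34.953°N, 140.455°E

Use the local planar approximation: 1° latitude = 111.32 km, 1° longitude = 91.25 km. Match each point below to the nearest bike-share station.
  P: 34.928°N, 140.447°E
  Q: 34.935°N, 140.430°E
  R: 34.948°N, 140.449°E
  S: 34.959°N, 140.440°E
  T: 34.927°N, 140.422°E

P at 34.928°N, 140.447°E:
  N1: 0.481 km
  N2: 3.291 km
  N3: 2.877 km
  → nearest: N1 (0.481 km)
Q at 34.935°N, 140.430°E:
  N1: 2.123 km
  N2: 2.614 km
  N3: 3.036 km
  → nearest: N1 (2.123 km)
R at 34.948°N, 140.449°E:
  N1: 2.672 km
  N2: 1.295 km
  N3: 0.781 km
  → nearest: N3 (0.781 km)
S at 34.959°N, 140.440°E:
  N1: 3.982 km
  N2: 0.223 km
  N3: 1.523 km
  → nearest: N2 (0.223 km)
T at 34.927°N, 140.422°E:
  N1: 2.486 km
  N2: 3.722 km
  N3: 4.177 km
  → nearest: N1 (2.486 km)

P→N1; Q→N1; R→N3; S→N2; T→N1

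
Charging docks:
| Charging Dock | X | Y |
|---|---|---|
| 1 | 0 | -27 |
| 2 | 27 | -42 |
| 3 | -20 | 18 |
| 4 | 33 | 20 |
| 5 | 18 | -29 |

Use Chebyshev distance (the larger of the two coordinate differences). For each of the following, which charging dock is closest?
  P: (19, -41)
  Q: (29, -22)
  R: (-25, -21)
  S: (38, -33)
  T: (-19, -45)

P at (19, -41):
  1: 19
  2: 8
  3: 59
  4: 61
  5: 12
  → nearest: 2 (8)
Q at (29, -22):
  1: 29
  2: 20
  3: 49
  4: 42
  5: 11
  → nearest: 5 (11)
R at (-25, -21):
  1: 25
  2: 52
  3: 39
  4: 58
  5: 43
  → nearest: 1 (25)
S at (38, -33):
  1: 38
  2: 11
  3: 58
  4: 53
  5: 20
  → nearest: 2 (11)
T at (-19, -45):
  1: 19
  2: 46
  3: 63
  4: 65
  5: 37
  → nearest: 1 (19)

P→2; Q→5; R→1; S→2; T→1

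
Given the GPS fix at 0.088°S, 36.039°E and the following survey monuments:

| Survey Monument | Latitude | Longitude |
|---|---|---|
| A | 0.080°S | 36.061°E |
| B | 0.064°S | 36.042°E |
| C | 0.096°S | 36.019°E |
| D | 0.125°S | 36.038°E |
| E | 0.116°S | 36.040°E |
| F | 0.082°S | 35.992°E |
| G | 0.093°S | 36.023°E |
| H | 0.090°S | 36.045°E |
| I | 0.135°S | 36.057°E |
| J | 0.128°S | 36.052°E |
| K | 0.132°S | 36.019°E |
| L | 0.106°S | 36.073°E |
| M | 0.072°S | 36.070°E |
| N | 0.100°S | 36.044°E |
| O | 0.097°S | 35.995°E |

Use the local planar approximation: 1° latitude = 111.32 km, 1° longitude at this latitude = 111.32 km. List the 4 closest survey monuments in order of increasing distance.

H, N, G, C

Distances from 0.088°S, 36.039°E:
A: √((0.008·111.32)² + (0.022·111.32)²) = √(0.79310 + 5.99780) = 2.606 km
B: √((0.024·111.32)² + (0.003·111.32)²) = √(7.13787 + 0.11153) = 2.692 km
C: √((-0.008·111.32)² + (-0.020·111.32)²) = √(0.79310 + 4.95686) = 2.398 km
D: √((-0.037·111.32)² + (-0.001·111.32)²) = √(16.96484 + 0.01239) = 4.120 km
E: √((-0.028·111.32)² + (0.001·111.32)²) = √(9.71544 + 0.01239) = 3.119 km
F: √((0.006·111.32)² + (-0.047·111.32)²) = √(0.44612 + 27.37424) = 5.275 km
G: √((-0.005·111.32)² + (-0.016·111.32)²) = √(0.30980 + 3.17239) = 1.866 km
H: √((-0.002·111.32)² + (0.006·111.32)²) = √(0.04957 + 0.44612) = 0.704 km
I: √((-0.047·111.32)² + (0.018·111.32)²) = √(27.37424 + 4.01505) = 5.603 km
J: √((-0.040·111.32)² + (0.013·111.32)²) = √(19.82743 + 2.09427) = 4.682 km
K: √((-0.044·111.32)² + (-0.020·111.32)²) = √(23.99119 + 4.95686) = 5.380 km
L: √((-0.018·111.32)² + (0.034·111.32)²) = √(4.01505 + 14.32532) = 4.283 km
M: √((0.016·111.32)² + (0.031·111.32)²) = √(3.17239 + 11.90885) = 3.883 km
N: √((-0.012·111.32)² + (0.005·111.32)²) = √(1.78447 + 0.30980) = 1.447 km
O: √((-0.009·111.32)² + (-0.044·111.32)²) = √(1.00376 + 23.99119) = 4.999 km
Sorted: H (0.704 km) < N (1.447 km) < G (1.866 km) < C (2.398 km) < A (2.606 km) < B (2.692 km) < …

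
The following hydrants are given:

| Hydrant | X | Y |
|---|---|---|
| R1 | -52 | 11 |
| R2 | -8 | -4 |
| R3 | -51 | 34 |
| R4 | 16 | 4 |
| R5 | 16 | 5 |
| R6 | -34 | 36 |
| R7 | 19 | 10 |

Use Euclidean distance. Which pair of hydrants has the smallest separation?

Pairwise distances:
R1–R2: 46.5
R1–R3: 23.0
R1–R4: 68.4
R1–R5: 68.3
R1–R6: 30.8
R1–R7: 71.0
R2–R3: 57.4
R2–R4: 25.3
R2–R5: 25.6
R2–R6: 47.7
R2–R7: 30.4
R3–R4: 73.4
R3–R5: 73.0
R3–R6: 17.1
R3–R7: 74.0
R4–R5: 1.0
R4–R6: 59.4
R4–R7: 6.7
R5–R6: 58.8
R5–R7: 5.8
R6–R7: 59.0
Closest pair: R4–R5 at 1.0.

R4 and R5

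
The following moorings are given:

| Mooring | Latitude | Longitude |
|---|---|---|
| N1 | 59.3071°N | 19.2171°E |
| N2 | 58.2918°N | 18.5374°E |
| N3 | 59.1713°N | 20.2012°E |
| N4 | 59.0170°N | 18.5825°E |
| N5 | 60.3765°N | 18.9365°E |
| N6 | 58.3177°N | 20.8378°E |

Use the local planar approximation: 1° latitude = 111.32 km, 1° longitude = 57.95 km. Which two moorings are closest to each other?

N1 and N4

Pairwise distances:
N1–N4: √((-0.2901·111.32)² + (-0.6346·57.95)²) = √(1042.898044 + 1352.405774) = 48.9418 km
N1–N3: √((-0.1358·111.32)² + (0.9841·57.95)²) = √(228.531429 + 3252.260648) = 58.9982 km
N2–N4: √((0.7252·111.32)² + (0.0451·57.95)²) = √(6517.214066 + 6.830617) = 80.7716 km
N3–N4: √((-0.1543·111.32)² + (-1.6187·57.95)²) = √(295.038198 + 8799.127567) = 95.3633 km
N3–N6: √((-0.8536·111.32)² + (0.6366·57.95)²) = √(9029.323398 + 1360.943668) = 101.9327 km
N1–N2: √((-1.0153·111.32)² + (-0.6797·57.95)²) = √(12774.242834 + 1551.462992) = 119.6900 km
N1–N5: √((1.0694·111.32)² + (-0.2806·57.95)²) = √(14171.856784 + 264.412641) = 120.1510 km
N2–N6: √((0.0259·111.32)² + (2.3004·57.95)²) = √(8.312773 + 17771.070855) = 133.3394 km
N2–N3: √((0.8795·111.32)² + (1.6638·57.95)²) = √(9585.573087 + 9296.278384) = 137.4112 km
N1–N6: √((-0.9894·111.32)² + (1.6207·57.95)²) = √(12130.821362 + 8820.884690) = 144.7470 km
N4–N6: √((-0.6993·111.32)² + (2.2553·57.95)²) = √(6060.011549 + 17081.087618) = 152.1220 km
N4–N5: √((1.3595·111.32)² + (0.3540·57.95)²) = √(22903.656367 + 420.836504) = 152.7236 km
N3–N5: √((1.2052·111.32)² + (-1.2647·57.95)²) = √(17999.674077 + 5371.331022) = 152.8758 km
N2–N5: √((2.0847·111.32)² + (0.3991·57.95)²) = √(53855.929790 + 534.897214) = 233.2184 km
N5–N6: √((-2.0588·111.32)² + (1.9013·57.95)²) = √(52526.046581 + 12139.706221) = 254.2946 km
Closest pair: N1–N4 at 48.9418 km.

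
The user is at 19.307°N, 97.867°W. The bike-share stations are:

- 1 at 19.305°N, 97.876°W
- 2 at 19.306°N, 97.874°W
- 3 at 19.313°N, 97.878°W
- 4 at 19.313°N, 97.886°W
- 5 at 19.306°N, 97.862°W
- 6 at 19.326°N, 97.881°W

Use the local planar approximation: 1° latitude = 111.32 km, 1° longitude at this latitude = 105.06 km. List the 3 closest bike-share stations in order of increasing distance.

Distances from 19.307°N, 97.867°W:
1: 0.971 km
2: 0.744 km
3: 1.335 km
4: 2.105 km
5: 0.537 km
6: 2.576 km
Sorted: 5 (0.537 km) < 2 (0.744 km) < 1 (0.971 km) < 3 (1.335 km) < 4 (2.105 km) < …

5, 2, 1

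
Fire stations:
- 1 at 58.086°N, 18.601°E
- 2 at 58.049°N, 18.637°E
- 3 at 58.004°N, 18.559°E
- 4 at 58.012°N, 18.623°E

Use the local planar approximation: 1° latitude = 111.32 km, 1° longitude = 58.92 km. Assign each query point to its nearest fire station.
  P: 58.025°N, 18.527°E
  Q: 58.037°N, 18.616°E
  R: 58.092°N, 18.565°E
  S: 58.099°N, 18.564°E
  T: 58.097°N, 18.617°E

P at 58.025°N, 18.527°E:
  1: 8.070 km
  2: 7.010 km
  3: 3.003 km
  4: 5.839 km
  → nearest: 3 (3.003 km)
Q at 58.037°N, 18.616°E:
  1: 5.526 km
  2: 1.821 km
  3: 4.977 km
  4: 2.813 km
  → nearest: 2 (1.821 km)
R at 58.092°N, 18.565°E:
  1: 2.224 km
  2: 6.396 km
  3: 9.803 km
  4: 9.539 km
  → nearest: 1 (2.224 km)
S at 58.099°N, 18.564°E:
  1: 2.617 km
  2: 7.034 km
  3: 10.580 km
  4: 10.290 km
  → nearest: 1 (2.617 km)
T at 58.097°N, 18.617°E:
  1: 1.545 km
  2: 5.472 km
  3: 10.902 km
  4: 9.469 km
  → nearest: 1 (1.545 km)

P→3; Q→2; R→1; S→1; T→1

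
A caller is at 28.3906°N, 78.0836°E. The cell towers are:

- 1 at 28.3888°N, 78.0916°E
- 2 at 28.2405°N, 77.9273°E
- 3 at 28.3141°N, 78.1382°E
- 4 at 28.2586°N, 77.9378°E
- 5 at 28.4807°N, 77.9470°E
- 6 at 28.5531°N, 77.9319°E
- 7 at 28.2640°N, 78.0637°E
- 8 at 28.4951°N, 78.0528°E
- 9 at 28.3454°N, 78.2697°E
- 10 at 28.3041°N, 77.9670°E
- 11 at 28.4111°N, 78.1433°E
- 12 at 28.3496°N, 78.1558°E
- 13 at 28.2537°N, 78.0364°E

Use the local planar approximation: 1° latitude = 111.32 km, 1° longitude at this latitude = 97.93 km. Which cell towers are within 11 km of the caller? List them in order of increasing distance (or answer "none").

1, 11, 12, 3

Distances from 28.3906°N, 78.0836°E:
1: √((-0.0018·111.32)² + (0.0080·97.93)²) = √(0.040151 + 0.613778) = 0.8087 km
2: √((-0.1501·111.32)² + (-0.1563·97.93)²) = √(279.195092 + 234.287687) = 22.6602 km
3: √((-0.0765·111.32)² + (0.0546·97.93)²) = √(72.521915 + 28.590174) = 10.0555 km
4: √((-0.1320·111.32)² + (-0.1458·97.93)²) = √(215.920689 + 203.866824) = 20.4887 km
5: √((0.0901·111.32)² + (-0.1366·97.93)²) = √(100.599536 + 178.950497) = 16.7197 km
6: √((0.1625·111.32)² + (-0.1517·97.93)²) = √(327.230010 + 220.700171) = 23.4079 km
7: √((-0.1266·111.32)² + (-0.0199·97.93)²) = √(198.615806 + 3.797849) = 14.2272 km
8: √((0.1045·111.32)² + (-0.0308·97.93)²) = √(135.325293 + 9.097728) = 12.0176 km
9: √((-0.0452·111.32)² + (0.1861·97.93)²) = √(25.317643 + 332.142351) = 18.9066 km
10: √((-0.0865·111.32)² + (-0.1166·97.93)²) = √(92.721107 + 130.385294) = 14.9367 km
11: √((0.0205·111.32)² + (0.0597·97.93)²) = √(5.207798 + 34.180639) = 6.2760 km
12: √((-0.0410·111.32)² + (0.0722·97.93)²) = √(20.831191 + 49.992621) = 8.4157 km
13: √((-0.1369·111.32)² + (-0.0472·97.93)²) = √(232.248700 + 21.365620) = 15.9253 km
Threshold 11 km: 1 (0.8087 km), 11 (6.2760 km), 12 (8.4157 km), 3 (10.0555 km) are within range.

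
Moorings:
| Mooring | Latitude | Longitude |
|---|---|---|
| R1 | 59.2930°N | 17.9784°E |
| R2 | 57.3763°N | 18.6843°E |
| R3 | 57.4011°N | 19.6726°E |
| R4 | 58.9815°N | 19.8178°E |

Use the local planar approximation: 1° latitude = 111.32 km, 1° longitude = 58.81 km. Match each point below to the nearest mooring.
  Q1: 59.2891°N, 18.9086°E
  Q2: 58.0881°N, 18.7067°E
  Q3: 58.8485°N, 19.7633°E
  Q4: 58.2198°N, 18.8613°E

Q1 at 59.2891°N, 18.9086°E:
  R1: √((0.0039·111.32)² + (-0.9302·58.81)²) = √(0.188484 + 2992.643808) = 54.7068 km
  R2: √((-1.9128·111.32)² + (-0.2243·58.81)²) = √(45340.418199 + 174.004671) = 213.3411 km
  R3: √((-1.8880·111.32)² + (0.7640·58.81)²) = √(44172.336839 + 2018.780383) = 214.9212 km
  R4: √((-0.3076·111.32)² + (0.9092·58.81)²) = √(1172.516755 + 2859.046461) = 63.4946 km
  → nearest: R1 (54.7068 km)
Q2 at 58.0881°N, 18.7067°E:
  R1: √((1.2049·111.32)² + (-0.7283·58.81)²) = √(17990.714186 + 1834.522230) = 140.8021 km
  R2: √((-0.7118·111.32)² + (-0.0224·58.81)²) = √(6278.593450 + 1.735395) = 79.2485 km
  R3: √((-0.6870·111.32)² + (0.9659·58.81)²) = √(5848.707056 + 3226.760195) = 95.2652 km
  R4: √((0.8934·111.32)² + (1.1111·58.81)²) = √(9890.956494 + 4269.811022) = 118.9990 km
  → nearest: R2 (79.2485 km)
Q3 at 58.8485°N, 19.7633°E:
  R1: √((0.4445·111.32)² + (-1.7849·58.81)²) = √(2448.442593 + 11018.694392) = 116.0480 km
  R2: √((-1.4722·111.32)² + (-1.0790·58.81)²) = √(26858.392867 + 4026.662667) = 175.7414 km
  R3: √((-1.4474·111.32)² + (-0.0907·58.81)²) = √(25961.126413 + 28.452271) = 161.2128 km
  R4: √((0.1330·111.32)² + (0.0545·58.81)²) = √(219.204607 + 10.272954) = 15.1485 km
  → nearest: R4 (15.1485 km)
Q4 at 58.2198°N, 18.8613°E:
  R1: √((1.0732·111.32)² + (-0.8829·58.81)²) = √(14272.752120 + 2696.034171) = 130.2643 km
  R2: √((-0.8435·111.32)² + (-0.1770·58.81)²) = √(8816.913278 + 108.354984) = 94.4736 km
  R3: √((-0.8187·111.32)² + (0.8113·58.81)²) = √(8306.077445 + 2276.487714) = 102.8716 km
  R4: √((0.7617·111.32)² + (0.9565·58.81)²) = √(7189.758559 + 3164.261066) = 101.7547 km
  → nearest: R2 (94.4736 km)

Q1→R1; Q2→R2; Q3→R4; Q4→R2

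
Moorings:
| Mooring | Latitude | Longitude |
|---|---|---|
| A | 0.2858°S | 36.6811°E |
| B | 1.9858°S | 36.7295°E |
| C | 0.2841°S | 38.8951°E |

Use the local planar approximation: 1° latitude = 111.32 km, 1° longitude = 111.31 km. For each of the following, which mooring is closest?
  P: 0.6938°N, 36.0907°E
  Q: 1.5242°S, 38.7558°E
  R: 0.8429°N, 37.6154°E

P→A; Q→C; R→A

P at 0.6938°N, 36.0907°E:
  A: 127.3204 km
  B: 306.6507 km
  C: 330.5948 km
  → nearest: A (127.3204 km)
Q at 1.5242°S, 38.7558°E:
  A: 268.9534 km
  B: 231.3268 km
  C: 138.9160 km
  → nearest: C (138.9160 km)
R at 0.8429°N, 37.6154°E:
  A: 163.1027 km
  B: 329.9699 km
  C: 189.8150 km
  → nearest: A (163.1027 km)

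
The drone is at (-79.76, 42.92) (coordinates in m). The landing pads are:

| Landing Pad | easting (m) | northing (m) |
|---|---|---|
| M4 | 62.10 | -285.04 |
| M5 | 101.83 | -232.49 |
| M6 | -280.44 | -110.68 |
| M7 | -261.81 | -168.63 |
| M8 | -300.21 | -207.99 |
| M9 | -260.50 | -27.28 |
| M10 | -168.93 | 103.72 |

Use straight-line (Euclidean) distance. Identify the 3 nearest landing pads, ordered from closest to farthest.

M10, M9, M6

Distances from (-79.76, 42.92):
M4: √((141.86)² + (-327.96)²) = √(20124.2596 + 107557.7616) = 357.33 m
M5: √((181.59)² + (-275.41)²) = √(32974.9281 + 75850.6681) = 329.89 m
M6: √((-200.68)² + (-153.60)²) = √(40272.4624 + 23592.9600) = 252.72 m
M7: √((-182.05)² + (-211.55)²) = √(33142.2025 + 44753.4025) = 279.10 m
M8: √((-220.45)² + (-250.91)²) = √(48598.2025 + 62955.8281) = 334.00 m
M9: √((-180.74)² + (-70.20)²) = √(32666.9476 + 4928.0400) = 193.89 m
M10: √((-89.17)² + (60.80)²) = √(7951.2889 + 3696.6400) = 107.93 m
Sorted: M10 (107.93 m) < M9 (193.89 m) < M6 (252.72 m) < M7 (279.10 m) < M5 (329.89 m) < …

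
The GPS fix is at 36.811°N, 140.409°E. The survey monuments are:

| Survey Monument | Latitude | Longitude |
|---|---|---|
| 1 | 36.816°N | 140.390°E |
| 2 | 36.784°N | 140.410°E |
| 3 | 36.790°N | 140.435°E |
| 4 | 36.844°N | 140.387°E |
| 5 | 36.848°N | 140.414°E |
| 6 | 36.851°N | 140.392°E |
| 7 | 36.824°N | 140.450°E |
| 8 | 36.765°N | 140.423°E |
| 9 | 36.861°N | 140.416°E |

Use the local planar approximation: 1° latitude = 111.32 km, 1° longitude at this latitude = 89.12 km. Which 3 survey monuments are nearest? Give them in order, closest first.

Distances from 36.811°N, 140.409°E:
1: 1.782 km
2: 3.007 km
3: 3.292 km
4: 4.164 km
5: 4.143 km
6: 4.703 km
7: 3.930 km
8: 5.271 km
9: 5.601 km
Sorted: 1 (1.782 km) < 2 (3.007 km) < 3 (3.292 km) < 7 (3.930 km) < 5 (4.143 km) < …

1, 2, 3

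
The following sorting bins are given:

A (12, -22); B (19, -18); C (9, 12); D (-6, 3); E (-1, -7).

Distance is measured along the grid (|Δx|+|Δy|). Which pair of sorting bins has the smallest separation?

A and B

Pairwise distances:
A–B: 11
D–E: 15
C–D: 24
A–E: 28
C–E: 29
B–E: 31
A–C: 37
B–C: 40
A–D: 43
B–D: 46
Closest pair: A–B at 11.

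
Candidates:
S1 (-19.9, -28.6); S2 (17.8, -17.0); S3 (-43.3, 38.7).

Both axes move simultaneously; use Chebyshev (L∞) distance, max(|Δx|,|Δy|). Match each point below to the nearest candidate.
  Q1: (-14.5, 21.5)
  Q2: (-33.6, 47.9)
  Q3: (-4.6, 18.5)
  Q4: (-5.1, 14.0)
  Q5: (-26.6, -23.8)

Q1→S3; Q2→S3; Q3→S2; Q4→S2; Q5→S1

Q1 at (-14.5, 21.5):
  S1: 50.1
  S2: 38.5
  S3: 28.8
  → nearest: S3 (28.8)
Q2 at (-33.6, 47.9):
  S1: 76.5
  S2: 64.9
  S3: 9.7
  → nearest: S3 (9.7)
Q3 at (-4.6, 18.5):
  S1: 47.1
  S2: 35.5
  S3: 38.7
  → nearest: S2 (35.5)
Q4 at (-5.1, 14.0):
  S1: 42.6
  S2: 31.0
  S3: 38.2
  → nearest: S2 (31.0)
Q5 at (-26.6, -23.8):
  S1: 6.7
  S2: 44.4
  S3: 62.5
  → nearest: S1 (6.7)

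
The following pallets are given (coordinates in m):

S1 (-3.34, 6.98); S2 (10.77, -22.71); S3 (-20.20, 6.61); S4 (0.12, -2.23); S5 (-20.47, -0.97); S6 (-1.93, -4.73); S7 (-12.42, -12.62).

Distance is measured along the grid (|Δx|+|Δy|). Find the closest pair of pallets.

Pairwise distances:
S1–S2: 43.80 m
S1–S3: 17.23 m
S1–S4: 12.67 m
S1–S5: 25.08 m
S1–S6: 13.12 m
S1–S7: 28.68 m
S2–S3: 60.29 m
S2–S4: 31.13 m
S2–S5: 52.98 m
S2–S6: 30.68 m
S2–S7: 33.28 m
S3–S4: 29.16 m
S3–S5: 7.85 m
S3–S6: 29.61 m
S3–S7: 27.01 m
S4–S5: 21.85 m
S4–S6: 4.55 m
S4–S7: 22.93 m
S5–S6: 22.30 m
S5–S7: 19.70 m
S6–S7: 18.38 m
Closest pair: S4–S6 at 4.55 m.

S4 and S6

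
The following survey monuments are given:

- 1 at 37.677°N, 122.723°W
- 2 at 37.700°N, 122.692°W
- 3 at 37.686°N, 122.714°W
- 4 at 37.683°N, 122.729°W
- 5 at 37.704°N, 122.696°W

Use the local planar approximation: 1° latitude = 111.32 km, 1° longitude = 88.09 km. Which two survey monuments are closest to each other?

2 and 5

Pairwise distances:
1–2: √((0.023·111.32)² + (0.031·88.09)²) = √(6.55544 + 7.45721) = 3.743 km
1–3: √((0.009·111.32)² + (0.009·88.09)²) = √(1.00376 + 0.62855) = 1.278 km
1–4: √((0.006·111.32)² + (-0.006·88.09)²) = √(0.44612 + 0.27935) = 0.852 km
1–5: √((0.027·111.32)² + (0.027·88.09)²) = √(9.03387 + 5.65693) = 3.833 km
2–3: √((-0.014·111.32)² + (-0.022·88.09)²) = √(2.42886 + 3.75577) = 2.487 km
2–4: √((-0.017·111.32)² + (-0.037·88.09)²) = √(3.58133 + 10.62323) = 3.769 km
2–5: √((0.004·111.32)² + (-0.004·88.09)²) = √(0.19827 + 0.12416) = 0.568 km
3–4: √((-0.003·111.32)² + (-0.015·88.09)²) = √(0.11153 + 1.74597) = 1.363 km
3–5: √((0.018·111.32)² + (0.018·88.09)²) = √(4.01505 + 2.51419) = 2.555 km
4–5: √((0.021·111.32)² + (0.033·88.09)²) = √(5.46493 + 8.45047) = 3.730 km
Closest pair: 2–5 at 0.568 km.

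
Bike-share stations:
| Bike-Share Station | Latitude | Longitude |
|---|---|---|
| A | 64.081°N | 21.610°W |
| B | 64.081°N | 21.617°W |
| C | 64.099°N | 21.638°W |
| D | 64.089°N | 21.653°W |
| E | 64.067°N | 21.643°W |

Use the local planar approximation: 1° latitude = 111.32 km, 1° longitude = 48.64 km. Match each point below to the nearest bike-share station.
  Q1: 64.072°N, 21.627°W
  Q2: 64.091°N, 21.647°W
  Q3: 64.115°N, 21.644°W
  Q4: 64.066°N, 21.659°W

Q1→E; Q2→D; Q3→C; Q4→E

Q1 at 64.072°N, 21.627°W:
  A: √((0.009·111.32)² + (0.017·48.64)²) = √(1.00376 + 0.68373) = 1.299 km
  B: √((0.009·111.32)² + (0.010·48.64)²) = √(1.00376 + 0.23658) = 1.114 km
  C: √((0.027·111.32)² + (-0.011·48.64)²) = √(9.03387 + 0.28627) = 3.053 km
  D: √((0.017·111.32)² + (-0.026·48.64)²) = √(3.58133 + 1.59931) = 2.276 km
  E: √((-0.005·111.32)² + (-0.016·48.64)²) = √(0.30980 + 0.60566) = 0.957 km
  → nearest: E (0.957 km)
Q2 at 64.091°N, 21.647°W:
  A: √((-0.010·111.32)² + (0.037·48.64)²) = √(1.23921 + 3.23885) = 2.116 km
  B: √((-0.010·111.32)² + (0.030·48.64)²) = √(1.23921 + 2.12926) = 1.835 km
  C: √((0.008·111.32)² + (0.009·48.64)²) = √(0.79310 + 0.19163) = 0.992 km
  D: √((-0.002·111.32)² + (-0.006·48.64)²) = √(0.04957 + 0.08517) = 0.367 km
  E: √((-0.024·111.32)² + (0.004·48.64)²) = √(7.13787 + 0.03785) = 2.679 km
  → nearest: D (0.367 km)
Q3 at 64.115°N, 21.644°W:
  A: √((-0.034·111.32)² + (0.034·48.64)²) = √(14.32532 + 2.73492) = 4.130 km
  B: √((-0.034·111.32)² + (0.027·48.64)²) = √(14.32532 + 1.72470) = 4.006 km
  C: √((-0.016·111.32)² + (0.006·48.64)²) = √(3.17239 + 0.08517) = 1.805 km
  D: √((-0.026·111.32)² + (-0.009·48.64)²) = √(8.37709 + 0.19163) = 2.927 km
  E: √((-0.048·111.32)² + (0.001·48.64)²) = √(28.55150 + 0.00237) = 5.344 km
  → nearest: C (1.805 km)
Q4 at 64.066°N, 21.659°W:
  A: √((0.015·111.32)² + (0.049·48.64)²) = √(2.78823 + 5.68040) = 2.910 km
  B: √((0.015·111.32)² + (0.042·48.64)²) = √(2.78823 + 4.17336) = 2.638 km
  C: √((0.033·111.32)² + (0.021·48.64)²) = √(13.49504 + 1.04334) = 3.813 km
  D: √((0.023·111.32)² + (0.006·48.64)²) = √(6.55544 + 0.08517) = 2.577 km
  E: √((0.001·111.32)² + (0.016·48.64)²) = √(0.01239 + 0.60566) = 0.786 km
  → nearest: E (0.786 km)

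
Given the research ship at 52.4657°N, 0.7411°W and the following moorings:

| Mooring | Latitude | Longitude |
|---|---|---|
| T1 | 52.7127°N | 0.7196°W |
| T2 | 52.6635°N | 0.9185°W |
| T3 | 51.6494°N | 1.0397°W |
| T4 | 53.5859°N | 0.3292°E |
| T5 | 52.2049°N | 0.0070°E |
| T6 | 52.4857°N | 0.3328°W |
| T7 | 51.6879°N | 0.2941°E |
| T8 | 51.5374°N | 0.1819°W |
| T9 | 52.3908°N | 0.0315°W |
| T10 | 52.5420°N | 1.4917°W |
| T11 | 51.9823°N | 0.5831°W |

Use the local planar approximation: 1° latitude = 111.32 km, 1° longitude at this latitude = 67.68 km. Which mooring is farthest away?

Distances from 52.4657°N, 0.7411°W:
T1: √((0.2470·111.32)² + (0.0215·67.68)²) = √(756.032216 + 2.117374) = 27.5345 km
T2: √((0.1978·111.32)² + (-0.1774·67.68)²) = √(484.840589 + 144.154409) = 25.0798 km
T3: √((-0.8163·111.32)² + (-0.2986·67.68)²) = √(8257.450678 + 408.413705) = 93.0906 km
T4: √((1.1202·111.32)² + (1.0703·67.68)²) = √(15550.255602 + 5247.249936) = 144.2134 km
T5: √((-0.2608·111.32)² + (0.7481·67.68)²) = √(842.871888 + 2563.539476) = 58.3645 km
T6: √((0.0200·111.32)² + (0.4083·67.68)²) = √(4.956857 + 763.623807) = 27.7233 km
T7: √((-0.7778·111.32)² + (1.0352·67.68)²) = √(7496.909581 + 4908.730926) = 111.3806 km
T8: √((-0.9283·111.32)² + (0.5592·67.68)²) = √(10678.815821 + 1432.369370) = 110.0508 km
T9: √((-0.0749·111.32)² + (0.7096·67.68)²) = √(69.520043 + 2306.470550) = 48.7441 km
T10: √((0.0763·111.32)² + (-0.7506·67.68)²) = √(72.143211 + 2580.701773) = 51.5058 km
T11: √((-0.4834·111.32)² + (0.1580·67.68)²) = √(2895.740815 + 114.349659) = 54.8643 km
Maximum: T4 at 144.2134 km.

T4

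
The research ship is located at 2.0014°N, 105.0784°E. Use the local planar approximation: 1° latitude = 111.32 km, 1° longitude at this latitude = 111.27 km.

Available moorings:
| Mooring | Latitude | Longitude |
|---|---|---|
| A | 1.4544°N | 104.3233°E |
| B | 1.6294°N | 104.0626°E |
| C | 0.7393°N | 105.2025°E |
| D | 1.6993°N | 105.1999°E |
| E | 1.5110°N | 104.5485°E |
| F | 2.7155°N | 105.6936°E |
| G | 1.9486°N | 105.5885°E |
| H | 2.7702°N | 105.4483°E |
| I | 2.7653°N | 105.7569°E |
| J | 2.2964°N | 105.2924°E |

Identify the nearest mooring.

D

Distances from 2.0014°N, 105.0784°E:
A: 103.7651 km
B: 120.3753 km
C: 141.1739 km
D: 36.2455 km
E: 80.3538 km
F: 104.9051 km
G: 57.0623 km
H: 94.9656 km
I: 113.7150 km
J: 40.5639 km
Minimum: D at 36.2455 km.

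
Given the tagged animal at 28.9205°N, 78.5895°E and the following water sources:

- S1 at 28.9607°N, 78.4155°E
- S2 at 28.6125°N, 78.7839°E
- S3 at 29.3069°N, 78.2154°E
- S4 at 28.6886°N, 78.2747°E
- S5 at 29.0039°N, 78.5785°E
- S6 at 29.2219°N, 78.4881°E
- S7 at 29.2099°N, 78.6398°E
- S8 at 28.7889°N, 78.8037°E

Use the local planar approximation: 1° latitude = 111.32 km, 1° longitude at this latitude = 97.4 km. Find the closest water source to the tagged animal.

Distances from 28.9205°N, 78.5895°E:
S1: √((0.0402·111.32)² + (-0.1740·97.4)²) = √(20.026198 + 287.221146) = 17.5285 km
S2: √((-0.3080·111.32)² + (0.1944·97.4)²) = √(1175.568197 + 358.517562) = 39.1674 km
S3: √((0.3864·111.32)² + (-0.3741·97.4)²) = √(1850.208325 + 1327.679746) = 56.3728 km
S4: √((-0.2319·111.32)² + (-0.3148·97.4)²) = √(666.419801 + 940.128809) = 40.0818 km
S5: √((0.0834·111.32)² + (-0.0110·97.4)²) = √(86.194290 + 1.147898) = 9.3457 km
S6: √((0.3014·111.32)² + (-0.1014·97.4)²) = √(1125.726504 + 97.542487) = 34.9753 km
S7: √((0.2894·111.32)² + (0.0503·97.4)²) = √(1037.871171 + 24.002357) = 32.5864 km
S8: √((-0.1316·111.32)² + (0.2142·97.4)²) = √(214.614062 + 435.268107) = 25.4928 km
Minimum: S5 at 9.3457 km.

S5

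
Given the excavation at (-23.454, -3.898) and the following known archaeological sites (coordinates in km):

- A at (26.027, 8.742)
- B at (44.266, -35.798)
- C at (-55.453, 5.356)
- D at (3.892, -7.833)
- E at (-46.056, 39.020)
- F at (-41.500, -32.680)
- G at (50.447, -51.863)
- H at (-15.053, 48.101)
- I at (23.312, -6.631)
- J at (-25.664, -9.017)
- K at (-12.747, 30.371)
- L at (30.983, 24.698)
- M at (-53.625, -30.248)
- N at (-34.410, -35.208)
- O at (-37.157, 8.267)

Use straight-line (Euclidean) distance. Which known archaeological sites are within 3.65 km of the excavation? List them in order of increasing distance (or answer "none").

Distances from (-23.454, -3.898):
A: √((49.481)² + (12.640)²) = √(2448.36936 + 159.76960) = 51.070 km
B: √((67.720)² + (-31.900)²) = √(4585.99840 + 1017.61000) = 74.857 km
C: √((-31.999)² + (9.254)²) = √(1023.93600 + 85.63652) = 33.310 km
D: √((27.346)² + (-3.935)²) = √(747.80372 + 15.48423) = 27.628 km
E: √((-22.602)² + (42.918)²) = √(510.85040 + 1841.95472) = 48.506 km
F: √((-18.046)² + (-28.782)²) = √(325.65812 + 828.40352) = 33.971 km
G: √((73.901)² + (-47.965)²) = √(5461.35780 + 2300.64122) = 88.102 km
H: √((8.401)² + (51.999)²) = √(70.57680 + 2703.89600) = 52.673 km
I: √((46.766)² + (-2.733)²) = √(2187.05876 + 7.46929) = 46.846 km
J: √((-2.210)² + (-5.119)²) = √(4.88410 + 26.20416) = 5.576 km
K: √((10.707)² + (34.269)²) = √(114.63985 + 1174.36436) = 35.903 km
L: √((54.437)² + (28.596)²) = √(2963.38697 + 817.73122) = 61.491 km
M: √((-30.171)² + (-26.350)²) = √(910.28924 + 694.32250) = 40.058 km
N: √((-10.956)² + (-31.310)²) = √(120.03394 + 980.31610) = 33.172 km
O: √((-13.703)² + (12.165)²) = √(187.77221 + 147.98722) = 18.324 km
Threshold 3.65 km: none within range.

none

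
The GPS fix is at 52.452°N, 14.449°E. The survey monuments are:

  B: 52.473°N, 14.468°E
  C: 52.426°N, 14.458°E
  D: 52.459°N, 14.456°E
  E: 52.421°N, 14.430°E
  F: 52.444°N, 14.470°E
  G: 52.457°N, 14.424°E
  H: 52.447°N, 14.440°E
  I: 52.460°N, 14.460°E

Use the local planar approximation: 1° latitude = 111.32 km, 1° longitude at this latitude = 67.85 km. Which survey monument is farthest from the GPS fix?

Distances from 52.452°N, 14.449°E:
B: √((0.021·111.32)² + (0.019·67.85)²) = √(5.46493 + 1.66191) = 2.670 km
C: √((-0.026·111.32)² + (0.009·67.85)²) = √(8.37709 + 0.37289) = 2.958 km
D: √((0.007·111.32)² + (0.007·67.85)²) = √(0.60721 + 0.22558) = 0.913 km
E: √((-0.031·111.32)² + (-0.019·67.85)²) = √(11.90885 + 1.66191) = 3.684 km
F: √((-0.008·111.32)² + (0.021·67.85)²) = √(0.79310 + 2.03020) = 1.680 km
G: √((0.005·111.32)² + (-0.025·67.85)²) = √(0.30980 + 2.87726) = 1.785 km
H: √((-0.005·111.32)² + (-0.009·67.85)²) = √(0.30980 + 0.37289) = 0.826 km
I: √((0.008·111.32)² + (0.011·67.85)²) = √(0.79310 + 0.55704) = 1.162 km
Maximum: E at 3.684 km.

E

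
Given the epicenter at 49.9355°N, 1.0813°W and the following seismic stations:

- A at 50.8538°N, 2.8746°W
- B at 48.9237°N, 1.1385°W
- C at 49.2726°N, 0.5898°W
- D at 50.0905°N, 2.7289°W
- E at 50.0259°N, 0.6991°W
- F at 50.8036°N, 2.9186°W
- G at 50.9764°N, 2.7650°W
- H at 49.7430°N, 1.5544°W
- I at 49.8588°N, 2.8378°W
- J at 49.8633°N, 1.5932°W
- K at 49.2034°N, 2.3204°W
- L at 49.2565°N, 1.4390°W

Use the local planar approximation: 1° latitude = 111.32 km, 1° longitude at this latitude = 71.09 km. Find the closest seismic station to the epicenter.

Distances from 49.9355°N, 1.0813°W:
A: √((0.9183·111.32)² + (-1.7933·71.09)²) = √(10449.982519 + 16252.602940) = 163.4093 km
B: √((-1.0118·111.32)² + (-0.0572·71.09)²) = √(12686.322443 + 16.535186) = 112.7070 km
C: √((-0.6629·111.32)² + (0.4915·71.09)²) = √(5445.558568 + 1220.854962) = 81.6481 km
D: √((0.1550·111.32)² + (-1.6476·71.09)²) = √(297.721221 + 13718.941210) = 118.3920 km
E: √((0.0904·111.32)² + (0.3822·71.09)²) = √(101.270570 + 738.241396) = 28.9743 km
F: √((0.8681·111.32)² + (-1.8373·71.09)²) = √(9338.688895 + 17059.927395) = 162.4765 km
G: √((1.0409·111.32)² + (-1.6837·71.09)²) = √(13426.549348 + 14326.709413) = 166.5931 km
H: √((-0.1925·111.32)² + (-0.4731·71.09)²) = √(459.206327 + 1131.157097) = 39.8794 km
I: √((-0.0767·111.32)² + (-1.7565·71.09)²) = √(72.901611 + 15592.413258) = 125.1612 km
J: √((-0.0722·111.32)² + (-0.5119·71.09)²) = √(64.598256 + 1324.302770) = 37.2680 km
K: √((-0.7321·111.32)² + (-1.2391·71.09)²) = √(6641.821643 + 7759.428621) = 120.0052 km
L: √((-0.6790·111.32)² + (-0.3577·71.09)²) = √(5713.285724 + 646.628599) = 79.7491 km
Minimum: E at 28.9743 km.

E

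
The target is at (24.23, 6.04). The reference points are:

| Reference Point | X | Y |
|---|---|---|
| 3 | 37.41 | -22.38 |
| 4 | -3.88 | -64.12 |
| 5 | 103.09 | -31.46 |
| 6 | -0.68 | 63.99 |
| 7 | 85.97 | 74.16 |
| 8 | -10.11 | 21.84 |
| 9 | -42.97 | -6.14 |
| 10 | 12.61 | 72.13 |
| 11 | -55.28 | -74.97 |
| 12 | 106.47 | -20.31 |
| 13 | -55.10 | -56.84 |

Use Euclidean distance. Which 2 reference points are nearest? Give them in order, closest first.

Distances from (24.23, 6.04):
3: 31.33
4: 75.58
5: 87.32
6: 63.08
7: 91.94
8: 37.80
9: 68.29
10: 67.10
11: 113.51
12: 86.36
13: 101.23
Sorted: 3 (31.33) < 8 (37.80) < 6 (63.08) < 10 (67.10) < …

3, 8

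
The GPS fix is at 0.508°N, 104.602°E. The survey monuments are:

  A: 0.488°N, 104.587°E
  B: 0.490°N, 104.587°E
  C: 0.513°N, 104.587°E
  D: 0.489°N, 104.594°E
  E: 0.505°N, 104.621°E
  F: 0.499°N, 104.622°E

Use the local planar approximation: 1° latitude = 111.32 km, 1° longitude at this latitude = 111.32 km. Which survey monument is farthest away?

Distances from 0.508°N, 104.602°E:
A: √((-0.020·111.32)² + (-0.015·111.32)²) = √(4.95686 + 2.78823) = 2.783 km
B: √((-0.018·111.32)² + (-0.015·111.32)²) = √(4.01505 + 2.78823) = 2.608 km
C: √((0.005·111.32)² + (-0.015·111.32)²) = √(0.30980 + 2.78823) = 1.760 km
D: √((-0.019·111.32)² + (-0.008·111.32)²) = √(4.47356 + 0.79310) = 2.295 km
E: √((-0.003·111.32)² + (0.019·111.32)²) = √(0.11153 + 4.47356) = 2.141 km
F: √((-0.009·111.32)² + (0.020·111.32)²) = √(1.00376 + 4.95686) = 2.441 km
Maximum: A at 2.783 km.

A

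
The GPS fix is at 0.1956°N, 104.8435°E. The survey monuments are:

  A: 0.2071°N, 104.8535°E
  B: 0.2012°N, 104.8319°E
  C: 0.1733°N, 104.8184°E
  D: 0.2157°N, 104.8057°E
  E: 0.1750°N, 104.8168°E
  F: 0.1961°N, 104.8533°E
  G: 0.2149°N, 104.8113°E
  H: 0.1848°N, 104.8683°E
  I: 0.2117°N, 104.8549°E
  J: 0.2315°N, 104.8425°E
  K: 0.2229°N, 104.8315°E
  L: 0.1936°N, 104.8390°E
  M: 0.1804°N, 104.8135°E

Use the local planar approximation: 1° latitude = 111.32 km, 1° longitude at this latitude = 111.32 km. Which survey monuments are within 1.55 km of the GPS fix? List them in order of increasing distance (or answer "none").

Distances from 0.1956°N, 104.8435°E:
A: √((0.0115·111.32)² + (0.0100·111.32)²) = √(1.638861 + 1.239214) = 1.6965 km
B: √((0.0056·111.32)² + (-0.0116·111.32)²) = √(0.388618 + 1.667487) = 1.4339 km
C: √((-0.0223·111.32)² + (-0.0251·111.32)²) = √(6.162488 + 7.807174) = 3.7376 km
D: √((0.0201·111.32)² + (-0.0378·111.32)²) = √(5.006549 + 17.706389) = 4.7658 km
E: √((-0.0206·111.32)² + (-0.0267·111.32)²) = √(5.258730 + 8.834234) = 3.7541 km
F: √((0.0005·111.32)² + (0.0098·111.32)²) = √(0.003098 + 1.190141) = 1.0924 km
G: √((0.0193·111.32)² + (-0.0322·111.32)²) = √(4.615949 + 12.848669) = 4.1791 km
H: √((-0.0108·111.32)² + (0.0248·111.32)²) = √(1.445419 + 7.621663) = 3.0112 km
I: √((0.0161·111.32)² + (0.0114·111.32)²) = √(3.212167 + 1.610483) = 2.1961 km
J: √((0.0359·111.32)² + (-0.0010·111.32)²) = √(15.971117 + 0.012392) = 3.9979 km
K: √((0.0273·111.32)² + (-0.0120·111.32)²) = √(9.235740 + 1.784469) = 3.3197 km
L: √((-0.0020·111.32)² + (-0.0045·111.32)²) = √(0.049569 + 0.250941) = 0.5482 km
M: √((-0.0152·111.32)² + (-0.0300·111.32)²) = √(2.863081 + 11.152928) = 3.7438 km
Threshold 1.55 km: L (0.5482 km), F (1.0924 km), B (1.4339 km) are within range.

L, F, B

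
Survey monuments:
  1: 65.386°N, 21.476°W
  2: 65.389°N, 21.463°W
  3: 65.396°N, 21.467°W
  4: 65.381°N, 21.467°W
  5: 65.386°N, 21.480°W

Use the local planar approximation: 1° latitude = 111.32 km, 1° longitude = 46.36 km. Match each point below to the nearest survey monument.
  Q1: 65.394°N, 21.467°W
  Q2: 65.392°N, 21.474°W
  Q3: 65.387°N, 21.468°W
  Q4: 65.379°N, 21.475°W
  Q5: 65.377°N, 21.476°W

Q1 at 65.394°N, 21.467°W:
  1: 0.9835 km
  2: 0.5867 km
  3: 0.2226 km
  4: 1.4472 km
  5: 1.0753 km
  → nearest: 3 (0.2226 km)
Q2 at 65.392°N, 21.474°W:
  1: 0.6743 km
  2: 0.6096 km
  3: 0.5510 km
  4: 1.2668 km
  5: 0.7235 km
  → nearest: 3 (0.5510 km)
Q3 at 65.387°N, 21.468°W:
  1: 0.3872 km
  2: 0.3214 km
  3: 1.0030 km
  4: 0.6695 km
  5: 0.5673 km
  → nearest: 2 (0.3214 km)
Q4 at 65.379°N, 21.475°W:
  1: 0.7806 km
  2: 1.2445 km
  3: 1.9284 km
  4: 0.4326 km
  5: 0.8130 km
  → nearest: 4 (0.4326 km)
Q5 at 65.377°N, 21.476°W:
  1: 1.0019 km
  2: 1.4655 km
  3: 2.1558 km
  4: 0.6102 km
  5: 1.0189 km
  → nearest: 4 (0.6102 km)

Q1→3; Q2→3; Q3→2; Q4→4; Q5→4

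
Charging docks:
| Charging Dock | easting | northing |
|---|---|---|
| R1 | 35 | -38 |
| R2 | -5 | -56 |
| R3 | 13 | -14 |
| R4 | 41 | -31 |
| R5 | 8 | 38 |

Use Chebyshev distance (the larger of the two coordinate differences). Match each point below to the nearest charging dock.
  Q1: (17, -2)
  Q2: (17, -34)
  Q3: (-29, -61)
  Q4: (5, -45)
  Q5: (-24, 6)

Q1→R3; Q2→R1; Q3→R2; Q4→R2; Q5→R5

Q1 at (17, -2):
  R1: max(|18|, |-36|) = 36
  R2: max(|-22|, |-54|) = 54
  R3: max(|-4|, |-12|) = 12
  R4: max(|24|, |-29|) = 29
  R5: max(|-9|, |40|) = 40
  → nearest: R3 (12)
Q2 at (17, -34):
  R1: max(|18|, |-4|) = 18
  R2: max(|-22|, |-22|) = 22
  R3: max(|-4|, |20|) = 20
  R4: max(|24|, |3|) = 24
  R5: max(|-9|, |72|) = 72
  → nearest: R1 (18)
Q3 at (-29, -61):
  R1: max(|64|, |23|) = 64
  R2: max(|24|, |5|) = 24
  R3: max(|42|, |47|) = 47
  R4: max(|70|, |30|) = 70
  R5: max(|37|, |99|) = 99
  → nearest: R2 (24)
Q4 at (5, -45):
  R1: max(|30|, |7|) = 30
  R2: max(|-10|, |-11|) = 11
  R3: max(|8|, |31|) = 31
  R4: max(|36|, |14|) = 36
  R5: max(|3|, |83|) = 83
  → nearest: R2 (11)
Q5 at (-24, 6):
  R1: max(|59|, |-44|) = 59
  R2: max(|19|, |-62|) = 62
  R3: max(|37|, |-20|) = 37
  R4: max(|65|, |-37|) = 65
  R5: max(|32|, |32|) = 32
  → nearest: R5 (32)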